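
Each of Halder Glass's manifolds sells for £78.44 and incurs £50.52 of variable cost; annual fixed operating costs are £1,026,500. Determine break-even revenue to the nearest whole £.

Contribution margin per unit = £78.44 − £50.52 = £27.92, a CM ratio of £27.92 ÷ £78.44 = 0.3559.
Break-even sales = FC ÷ CM ratio = £1,026,500 × £78.44 / £27.92 = £2,883,906.

£2,883,906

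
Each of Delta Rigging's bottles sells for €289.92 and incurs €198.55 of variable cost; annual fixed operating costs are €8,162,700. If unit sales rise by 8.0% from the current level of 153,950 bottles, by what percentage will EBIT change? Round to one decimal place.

Contribution at this volume is 153,950 × €91.37 = €14,066,411.50.
EBIT = €14,066,411.50 − €8,162,700 = €5,903,711.50.
Degree of operating leverage = €14,066,411.50 / €5,903,711.50 = 2.3826.
So EBIT moves 2.3826 × (+8.0%) = +19.1%.

+19.1%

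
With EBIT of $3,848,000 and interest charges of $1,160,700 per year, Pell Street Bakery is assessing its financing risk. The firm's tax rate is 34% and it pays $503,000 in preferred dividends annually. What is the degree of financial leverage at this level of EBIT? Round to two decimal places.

2.00

Interest = $1,160,700.00.
Pre-tax preferred-dividend burden = $503,000 ÷ (1 − 0.34) = $762,121.21.
DFL = EBIT ÷ [EBIT − I − D_p/(1−t)] = $3,848,000 ÷ [$3,848,000 − $1,160,700.00 − $762,121.21] = $3,848,000 ÷ $1,925,178.79 = 1.9988.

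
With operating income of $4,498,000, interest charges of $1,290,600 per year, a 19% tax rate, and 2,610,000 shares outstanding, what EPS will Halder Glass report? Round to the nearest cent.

$1.00

Interest = $1,290,600.00, so EBT = $4,498,000 − $1,290,600.00 = $3,207,400.00.
Net income = $3,207,400.00 × (1 − 0.19) = $2,597,994.00.
Per share: $2,597,994.00 / 2,610,000 shares = $1.00.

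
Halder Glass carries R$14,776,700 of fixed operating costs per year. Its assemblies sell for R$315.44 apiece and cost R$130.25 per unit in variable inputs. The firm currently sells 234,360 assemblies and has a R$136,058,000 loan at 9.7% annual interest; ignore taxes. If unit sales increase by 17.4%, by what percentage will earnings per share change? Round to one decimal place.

+49.0%

At 234,360 units, contribution = 234,360 × R$185.19 = R$43,401,128.40.
EBIT = R$43,401,128.40 − R$14,776,700 = R$28,624,428.40.
After interest of R$13,197,626.00, pre-tax earnings = R$15,426,802.40.
DCL = total CM / (EBIT − I) = R$43,401,128.40 / R$15,426,802.40 = 2.8134.
%ΔEPS = DCL × %ΔSales = 2.8134 × +17.4% = +49.0%.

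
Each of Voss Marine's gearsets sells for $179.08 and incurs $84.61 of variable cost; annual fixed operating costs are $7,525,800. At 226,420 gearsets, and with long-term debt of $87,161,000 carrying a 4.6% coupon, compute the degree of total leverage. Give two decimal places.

At 226,420 units, contribution = 226,420 × $94.47 = $21,389,897.40.
Subtracting fixed costs: EBIT = $21,389,897.40 − $7,525,800 = $13,864,097.40. Interest = $4,009,406.00, so EBIT − I = $9,854,691.40.
Degree of total leverage = total CM / (EBIT − interest) = $21,389,897.40 / $9,854,691.40 = 2.1705.

2.17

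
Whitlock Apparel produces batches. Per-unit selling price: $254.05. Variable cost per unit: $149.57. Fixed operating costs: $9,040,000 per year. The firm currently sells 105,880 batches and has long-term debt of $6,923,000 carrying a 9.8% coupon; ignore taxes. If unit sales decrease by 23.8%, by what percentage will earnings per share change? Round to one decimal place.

-195.9%

At 105,880 units, contribution = 105,880 × $104.48 = $11,062,342.40.
Subtracting fixed costs: EBIT = $11,062,342.40 − $9,040,000 = $2,022,342.40.
After interest of $678,454.00, pre-tax earnings = $1,343,888.40.
Degree of combined leverage = contribution ÷ (EBIT − I) = $11,062,342.40 ÷ $1,343,888.40 = 8.2316.
EPS therefore changes by 8.2316 × (-23.8%) = -195.9%.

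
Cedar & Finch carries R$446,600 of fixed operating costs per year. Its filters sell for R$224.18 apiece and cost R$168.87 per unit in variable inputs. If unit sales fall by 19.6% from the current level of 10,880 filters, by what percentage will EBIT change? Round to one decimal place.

-76.0%

At 10,880 units, contribution = 10,880 × R$55.31 = R$601,772.80.
Operating income = contribution − fixed costs = R$601,772.80 − R$446,600 = R$155,172.80.
DOL = contribution ÷ EBIT = R$601,772.80 ÷ R$155,172.80 = 3.8781.
Operating income changes by 3.8781 × -19.6% = -76.0%.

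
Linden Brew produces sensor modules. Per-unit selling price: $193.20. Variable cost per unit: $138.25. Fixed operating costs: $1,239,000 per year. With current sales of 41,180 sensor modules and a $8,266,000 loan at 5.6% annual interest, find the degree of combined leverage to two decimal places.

4.03

Contribution at this volume is 41,180 × $54.95 = $2,262,841.00.
Operating income = contribution − fixed costs = $2,262,841.00 − $1,239,000 = $1,023,841.00. Interest = $462,896.00.
DOL = $2,262,841.00 ÷ $1,023,841.00 = 2.2101; DFL = $1,023,841.00 ÷ $560,945.00 = 1.8252.
Combined leverage = 2.2101 × 1.8252 = 4.0339.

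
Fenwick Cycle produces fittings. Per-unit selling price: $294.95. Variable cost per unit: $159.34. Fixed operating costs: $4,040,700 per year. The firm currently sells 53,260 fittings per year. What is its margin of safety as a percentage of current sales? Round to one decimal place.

Unit CM = price − variable cost = $294.95 − $159.34 = $135.61. Break-even units = $4,040,700 ÷ $135.61 = 29,796.48; break-even revenue = 29,796.48 × $294.95 = $8,788,470.36.
Current sales = 53,260 × $294.95 = $15,709,037.00.
Margin of safety = ($15,709,037.00 − $8,788,470.36) ÷ $15,709,037.00 = 44.1%.

44.1%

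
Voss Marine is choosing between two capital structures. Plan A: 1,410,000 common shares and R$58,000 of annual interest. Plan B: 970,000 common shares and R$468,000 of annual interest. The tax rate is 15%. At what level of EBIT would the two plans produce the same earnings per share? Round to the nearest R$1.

R$1,371,864

Set EPS_A = EPS_B: (EBIT − R$58,000)(1 − 0.15) ÷ 1,410,000 = (EBIT − R$468,000)(1 − 0.15) ÷ 970,000.
The (1 − t) factor cancels: (EBIT − 58,000) × 970,000 = (EBIT − 468,000) × 1,410,000.
EBIT × (1,410,000 − 970,000) = 468,000 × 1,410,000 − 58,000 × 970,000 = 603,620,000,000, so EBIT = 603,620,000,000 ÷ 440,000 = 1,371,863.64.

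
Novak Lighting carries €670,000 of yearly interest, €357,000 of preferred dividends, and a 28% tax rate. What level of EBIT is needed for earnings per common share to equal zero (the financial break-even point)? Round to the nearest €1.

€1,165,833

Preferred dividends are paid after tax, so their pre-tax equivalent is €357,000 ÷ (1 − 0.28) = €495,833.33.
EPS = 0 when EBIT covers interest plus the pre-tax preferred burden: €670,000 + €495,833.33 = €1,165,833.33.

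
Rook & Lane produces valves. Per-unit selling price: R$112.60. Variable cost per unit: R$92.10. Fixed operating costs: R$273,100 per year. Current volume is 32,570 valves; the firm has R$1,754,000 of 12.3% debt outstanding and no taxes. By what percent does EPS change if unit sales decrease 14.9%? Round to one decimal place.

-55.6%

At 32,570 units, contribution = 32,570 × R$20.50 = R$667,685.00.
Subtracting fixed costs: EBIT = R$667,685.00 − R$273,100 = R$394,585.00.
After interest of R$215,742.00, pre-tax earnings = R$178,843.00.
Degree of combined leverage = contribution ÷ (EBIT − I) = R$667,685.00 ÷ R$178,843.00 = 3.7334.
EPS therefore changes by 3.7334 × (-14.9%) = -55.6%.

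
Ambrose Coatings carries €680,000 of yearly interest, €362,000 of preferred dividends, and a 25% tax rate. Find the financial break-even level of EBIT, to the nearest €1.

€1,162,667

Grossing the preferred dividend up to pre-tax terms: €362,000 / (1 − 0.25) = €482,666.67.
EPS = 0 when EBIT covers interest plus the pre-tax preferred burden: €680,000 + €482,666.67 = €1,162,666.67.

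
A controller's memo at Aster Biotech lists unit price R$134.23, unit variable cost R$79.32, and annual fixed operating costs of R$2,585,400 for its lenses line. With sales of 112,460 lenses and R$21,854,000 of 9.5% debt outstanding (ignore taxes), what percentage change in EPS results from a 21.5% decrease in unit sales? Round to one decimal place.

Contribution at this volume is 112,460 × R$54.91 = R$6,175,178.60.
EBIT = R$6,175,178.60 − R$2,585,400 = R$3,589,778.60.
Interest = R$2,076,130.00, so EBIT − I = R$1,513,648.60.
Degree of combined leverage = contribution ÷ (EBIT − I) = R$6,175,178.60 ÷ R$1,513,648.60 = 4.0797.
EPS therefore changes by 4.0797 × (-21.5%) = -87.7%.

-87.7%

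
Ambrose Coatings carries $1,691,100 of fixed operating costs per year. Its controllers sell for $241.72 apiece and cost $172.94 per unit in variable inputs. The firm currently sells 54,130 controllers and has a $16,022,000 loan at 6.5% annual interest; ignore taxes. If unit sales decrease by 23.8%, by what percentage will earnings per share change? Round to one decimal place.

Total contribution margin = 54,130 × $68.78 = $3,723,061.40.
EBIT = $3,723,061.40 − $1,691,100 = $2,031,961.40.
After interest of $1,041,430.00, pre-tax earnings = $990,531.40.
DCL = total CM / (EBIT − I) = $3,723,061.40 / $990,531.40 = 3.7587.
%ΔEPS = DCL × %ΔSales = 3.7587 × -23.8% = -89.5%.

-89.5%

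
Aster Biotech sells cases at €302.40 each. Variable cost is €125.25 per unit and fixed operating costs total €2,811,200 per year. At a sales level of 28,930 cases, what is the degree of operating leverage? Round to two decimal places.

2.21

Total contribution margin = 28,930 × €177.15 = €5,124,949.50.
Subtracting fixed costs: EBIT = €5,124,949.50 − €2,811,200 = €2,313,749.50.
DOL = contribution ÷ EBIT = €5,124,949.50 ÷ €2,313,749.50 = 2.2150.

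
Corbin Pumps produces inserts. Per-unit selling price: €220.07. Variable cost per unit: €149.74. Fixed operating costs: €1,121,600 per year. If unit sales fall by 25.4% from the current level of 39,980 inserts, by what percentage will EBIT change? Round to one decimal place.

At 39,980 units, contribution = 39,980 × €70.33 = €2,811,793.40.
Operating income = contribution − fixed costs = €2,811,793.40 − €1,121,600 = €1,690,193.40.
DOL = contribution ÷ EBIT = €2,811,793.40 ÷ €1,690,193.40 = 1.6636.
So EBIT moves 1.6636 × (-25.4%) = -42.3%.

-42.3%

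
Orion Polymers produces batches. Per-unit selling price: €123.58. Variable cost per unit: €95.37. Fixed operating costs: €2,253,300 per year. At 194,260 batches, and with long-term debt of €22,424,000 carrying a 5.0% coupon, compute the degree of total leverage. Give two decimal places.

Contribution at this volume is 194,260 × €28.21 = €5,480,074.60.
EBIT = €5,480,074.60 − €2,253,300 = €3,226,774.60. Interest = €1,121,200.00, so EBIT − I = €2,105,574.60.
Degree of total leverage = total CM / (EBIT − interest) = €5,480,074.60 / €2,105,574.60 = 2.6027.

2.60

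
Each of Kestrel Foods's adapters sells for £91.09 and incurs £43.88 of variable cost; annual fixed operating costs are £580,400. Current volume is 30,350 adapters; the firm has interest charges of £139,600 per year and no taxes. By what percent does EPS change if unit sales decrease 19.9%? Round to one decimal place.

Total contribution margin = 30,350 × £47.21 = £1,432,823.50.
Subtracting fixed costs: EBIT = £1,432,823.50 − £580,400 = £852,423.50.
Interest = £139,600.00, so EBIT − I = £712,823.50.
Degree of combined leverage = contribution ÷ (EBIT − I) = £1,432,823.50 ÷ £712,823.50 = 2.0101.
%ΔEPS = DCL × %ΔSales = 2.0101 × -19.9% = -40.0%.

-40.0%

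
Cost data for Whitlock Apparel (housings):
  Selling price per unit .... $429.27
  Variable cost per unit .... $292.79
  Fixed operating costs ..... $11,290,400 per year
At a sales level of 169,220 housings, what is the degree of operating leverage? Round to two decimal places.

At 169,220 units, contribution = 169,220 × $136.48 = $23,095,145.60.
EBIT = $23,095,145.60 − $11,290,400 = $11,804,745.60.
DOL = contribution ÷ EBIT = $23,095,145.60 ÷ $11,804,745.60 = 1.9564.

1.96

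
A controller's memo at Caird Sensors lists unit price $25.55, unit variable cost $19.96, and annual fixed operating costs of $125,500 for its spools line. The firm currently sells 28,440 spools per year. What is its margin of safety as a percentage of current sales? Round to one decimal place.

21.1%

Each unit contributes $25.55 − $19.96 = $5.59. Break-even units = $125,500 ÷ $5.59 = 22,450.81; break-even revenue = 22,450.81 × $25.55 = $573,618.07.
Current sales = 28,440 × $25.55 = $726,642.00.
Margin of safety = ($726,642.00 − $573,618.07) ÷ $726,642.00 = 21.1%.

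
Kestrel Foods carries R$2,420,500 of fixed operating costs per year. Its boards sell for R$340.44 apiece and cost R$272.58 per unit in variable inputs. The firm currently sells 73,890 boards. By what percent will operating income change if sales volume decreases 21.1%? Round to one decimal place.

-40.8%

Contribution at this volume is 73,890 × R$67.86 = R$5,014,175.40.
Operating income = contribution − fixed costs = R$5,014,175.40 − R$2,420,500 = R$2,593,675.40.
So DOL = total CM / EBIT = R$5,014,175.40 / R$2,593,675.40 = 1.9332.
So EBIT moves 1.9332 × (-21.1%) = -40.8%.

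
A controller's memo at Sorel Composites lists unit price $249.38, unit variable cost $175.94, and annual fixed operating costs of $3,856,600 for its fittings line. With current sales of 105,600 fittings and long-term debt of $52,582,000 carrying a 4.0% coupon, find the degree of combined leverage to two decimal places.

Contribution at this volume is 105,600 × $73.44 = $7,755,264.00.
Subtracting fixed costs: EBIT = $7,755,264.00 − $3,856,600 = $3,898,664.00. Interest = $2,103,280.00, so EBIT − I = $1,795,384.00.
DCL = contribution ÷ (EBIT − I) = $7,755,264.00 ÷ $1,795,384.00 = 4.3196.

4.32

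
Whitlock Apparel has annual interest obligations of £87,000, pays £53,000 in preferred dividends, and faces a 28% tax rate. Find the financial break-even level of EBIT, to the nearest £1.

£160,611

Preferred dividends are paid after tax, so their pre-tax equivalent is £53,000 ÷ (1 − 0.28) = £73,611.11.
Financial break-even EBIT = interest + D_p ÷ (1 − t) = £87,000 + £73,611.11 = £160,611.11.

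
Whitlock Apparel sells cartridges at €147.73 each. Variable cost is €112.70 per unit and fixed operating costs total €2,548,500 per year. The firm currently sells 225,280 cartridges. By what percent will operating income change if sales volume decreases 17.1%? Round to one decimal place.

At 225,280 units, contribution = 225,280 × €35.03 = €7,891,558.40.
Operating income = contribution − fixed costs = €7,891,558.40 − €2,548,500 = €5,343,058.40.
DOL = contribution ÷ EBIT = €7,891,558.40 ÷ €5,343,058.40 = 1.4770.
Operating income changes by 1.4770 × -17.1% = -25.3%.

-25.3%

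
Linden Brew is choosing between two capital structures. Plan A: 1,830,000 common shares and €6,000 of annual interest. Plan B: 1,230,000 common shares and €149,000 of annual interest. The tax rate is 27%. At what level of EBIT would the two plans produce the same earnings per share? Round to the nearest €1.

€442,150

At indifference, (EBIT − 6,000)(1 − t)/1,830,000 = (EBIT − 149,000)(1 − t)/1,230,000.
The (1 − t) factor cancels: (EBIT − 6,000) × 1,230,000 = (EBIT − 149,000) × 1,830,000.
EBIT × (1,830,000 − 1,230,000) = 149,000 × 1,830,000 − 6,000 × 1,230,000 = 265,290,000,000, so EBIT = 265,290,000,000 ÷ 600,000 = 442,150.00.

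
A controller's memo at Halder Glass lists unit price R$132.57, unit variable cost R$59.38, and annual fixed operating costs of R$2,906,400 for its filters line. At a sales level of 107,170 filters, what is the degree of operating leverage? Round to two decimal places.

1.59

Total contribution margin = 107,170 × R$73.19 = R$7,843,772.30.
Subtracting fixed costs: EBIT = R$7,843,772.30 − R$2,906,400 = R$4,937,372.30.
DOL = contribution ÷ EBIT = R$7,843,772.30 ÷ R$4,937,372.30 = 1.5887.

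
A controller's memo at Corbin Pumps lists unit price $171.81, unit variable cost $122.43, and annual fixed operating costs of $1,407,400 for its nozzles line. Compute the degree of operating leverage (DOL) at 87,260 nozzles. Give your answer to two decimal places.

At 87,260 units, contribution = 87,260 × $49.38 = $4,308,898.80.
Subtracting fixed costs: EBIT = $4,308,898.80 − $1,407,400 = $2,901,498.80.
DOL = contribution ÷ EBIT = $4,308,898.80 ÷ $2,901,498.80 = 1.4851.

1.49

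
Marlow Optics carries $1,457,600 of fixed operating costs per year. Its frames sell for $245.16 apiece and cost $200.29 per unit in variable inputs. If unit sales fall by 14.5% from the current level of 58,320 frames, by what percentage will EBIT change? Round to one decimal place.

Contribution at this volume is 58,320 × $44.87 = $2,616,818.40.
Subtracting fixed costs: EBIT = $2,616,818.40 − $1,457,600 = $1,159,218.40.
So DOL = total CM / EBIT = $2,616,818.40 / $1,159,218.40 = 2.2574.
So EBIT moves 2.2574 × (-14.5%) = -32.7%.

-32.7%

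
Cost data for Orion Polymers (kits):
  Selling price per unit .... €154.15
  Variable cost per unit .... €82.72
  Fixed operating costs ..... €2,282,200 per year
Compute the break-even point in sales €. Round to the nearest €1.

CM per unit = €154.15 − €82.72 = €71.43; CM ratio = €71.43 / €154.15 = 0.4634.
Break-even sales = FC ÷ CM ratio = €2,282,200 × €154.15 / €71.43 = €4,925,117.

€4,925,117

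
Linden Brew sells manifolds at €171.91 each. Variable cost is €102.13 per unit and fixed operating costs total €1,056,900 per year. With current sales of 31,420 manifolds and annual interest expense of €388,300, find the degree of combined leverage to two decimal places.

Contribution at this volume is 31,420 × €69.78 = €2,192,487.60.
EBIT = €2,192,487.60 − €1,056,900 = €1,135,587.60. Interest = €388,300.00, so EBIT − I = €747,287.60.
DCL = contribution ÷ (EBIT − I) = €2,192,487.60 ÷ €747,287.60 = 2.9339.

2.93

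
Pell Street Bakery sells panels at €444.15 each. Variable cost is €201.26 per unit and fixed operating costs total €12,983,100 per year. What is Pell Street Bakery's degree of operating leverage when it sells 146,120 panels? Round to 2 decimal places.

1.58

At 146,120 units, contribution = 146,120 × €242.89 = €35,491,086.80.
EBIT = €35,491,086.80 − €12,983,100 = €22,507,986.80.
DOL = contribution ÷ EBIT = €35,491,086.80 ÷ €22,507,986.80 = 1.5768.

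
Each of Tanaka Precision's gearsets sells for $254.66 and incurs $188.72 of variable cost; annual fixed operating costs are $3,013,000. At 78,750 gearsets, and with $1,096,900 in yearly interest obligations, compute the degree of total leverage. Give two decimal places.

Contribution at this volume is 78,750 × $65.94 = $5,192,775.00.
Operating income = contribution − fixed costs = $5,192,775.00 − $3,013,000 = $2,179,775.00. Interest = $1,096,900.00.
DOL = $5,192,775.00 ÷ $2,179,775.00 = 2.3823; DFL = $2,179,775.00 ÷ $1,082,875.00 = 2.0130.
DCL = DOL × DFL = 2.3823 × 2.0130 = 4.7956.

4.80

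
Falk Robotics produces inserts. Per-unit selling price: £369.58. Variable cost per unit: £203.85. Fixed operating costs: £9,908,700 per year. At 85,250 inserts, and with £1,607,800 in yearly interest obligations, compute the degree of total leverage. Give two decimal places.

5.41

At 85,250 units, contribution = 85,250 × £165.73 = £14,128,482.50.
EBIT = £14,128,482.50 − £9,908,700 = £4,219,782.50. Interest = £1,607,800.00, so EBIT − I = £2,611,982.50.
DCL = contribution ÷ (EBIT − I) = £14,128,482.50 ÷ £2,611,982.50 = 5.4091.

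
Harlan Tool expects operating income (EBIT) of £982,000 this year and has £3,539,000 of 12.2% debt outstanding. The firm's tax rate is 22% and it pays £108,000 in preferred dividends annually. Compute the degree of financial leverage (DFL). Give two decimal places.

2.38

Interest = £431,758.00.
Preferred dividends grossed up pre-tax: £108,000 / (1 − 0.22) = £138,461.54.
DFL = EBIT ÷ [EBIT − I − D_p/(1−t)] = £982,000 ÷ [£982,000 − £431,758.00 − £138,461.54] = £982,000 ÷ £411,780.46 = 2.3848.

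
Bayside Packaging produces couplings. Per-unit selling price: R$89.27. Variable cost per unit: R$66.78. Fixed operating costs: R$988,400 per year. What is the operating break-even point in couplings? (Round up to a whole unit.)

Each unit contributes R$89.27 − R$66.78 = R$22.49.
Units to break even: R$988,400 ÷ R$22.49 = 43,948.42, rounded up to 43,949.

43,949 couplings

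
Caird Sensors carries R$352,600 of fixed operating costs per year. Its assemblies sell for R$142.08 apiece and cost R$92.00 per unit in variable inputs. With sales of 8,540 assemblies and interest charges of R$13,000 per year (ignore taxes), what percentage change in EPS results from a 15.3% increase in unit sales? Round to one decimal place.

Contribution at this volume is 8,540 × R$50.08 = R$427,683.20.
Subtracting fixed costs: EBIT = R$427,683.20 − R$352,600 = R$75,083.20.
Interest = R$13,000.00, so EBIT − I = R$62,083.20.
DCL = total CM / (EBIT − I) = R$427,683.20 / R$62,083.20 = 6.8889.
%ΔEPS = DCL × %ΔSales = 6.8889 × +15.3% = +105.4%.

+105.4%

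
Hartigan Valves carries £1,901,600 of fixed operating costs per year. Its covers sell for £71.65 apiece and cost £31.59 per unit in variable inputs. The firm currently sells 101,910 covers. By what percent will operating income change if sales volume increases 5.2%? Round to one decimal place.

Contribution at this volume is 101,910 × £40.06 = £4,082,514.60.
Subtracting fixed costs: EBIT = £4,082,514.60 − £1,901,600 = £2,180,914.60.
So DOL = total CM / EBIT = £4,082,514.60 / £2,180,914.60 = 1.8719.
So EBIT moves 1.8719 × (+5.2%) = +9.7%.

+9.7%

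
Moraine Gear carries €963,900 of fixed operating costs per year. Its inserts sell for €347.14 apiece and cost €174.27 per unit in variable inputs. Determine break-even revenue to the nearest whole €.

Contribution margin per unit = €347.14 − €174.27 = €172.87, a CM ratio of €172.87 ÷ €347.14 = 0.4980.
Break-even sales = FC ÷ CM ratio = €963,900 × €347.14 / €172.87 = €1,935,606.

€1,935,606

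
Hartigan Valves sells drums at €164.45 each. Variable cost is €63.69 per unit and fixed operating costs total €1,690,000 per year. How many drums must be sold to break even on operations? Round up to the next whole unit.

Unit CM = price − variable cost = €164.45 − €63.69 = €100.76.
Break-even volume = fixed costs ÷ CM per unit = €1,690,000 ÷ €100.76 = 16,772.53, so 16,773 drums.

16,773 drums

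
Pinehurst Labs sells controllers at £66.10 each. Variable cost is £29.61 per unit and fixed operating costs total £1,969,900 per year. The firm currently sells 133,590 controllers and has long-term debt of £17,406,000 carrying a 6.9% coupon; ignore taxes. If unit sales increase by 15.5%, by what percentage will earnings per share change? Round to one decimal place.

Contribution at this volume is 133,590 × £36.49 = £4,874,699.10.
EBIT = £4,874,699.10 − £1,969,900 = £2,904,799.10.
Interest = £1,201,014.00, so EBIT − I = £1,703,785.10.
DCL = total CM / (EBIT − I) = £4,874,699.10 / £1,703,785.10 = 2.8611.
%ΔEPS = DCL × %ΔSales = 2.8611 × +15.5% = +44.3%.

+44.3%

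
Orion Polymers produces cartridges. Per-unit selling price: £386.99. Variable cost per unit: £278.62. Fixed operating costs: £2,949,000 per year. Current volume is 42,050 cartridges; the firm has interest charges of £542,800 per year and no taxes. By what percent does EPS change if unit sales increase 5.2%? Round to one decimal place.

At 42,050 units, contribution = 42,050 × £108.37 = £4,556,958.50.
Subtracting fixed costs: EBIT = £4,556,958.50 − £2,949,000 = £1,607,958.50.
After interest of £542,800.00, pre-tax earnings = £1,065,158.50.
DCL = total CM / (EBIT − I) = £4,556,958.50 / £1,065,158.50 = 4.2782.
%ΔEPS = DCL × %ΔSales = 4.2782 × +5.2% = +22.2%.

+22.2%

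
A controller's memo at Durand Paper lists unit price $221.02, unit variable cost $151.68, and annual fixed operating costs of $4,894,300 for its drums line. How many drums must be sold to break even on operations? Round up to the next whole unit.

Contribution margin per unit = $221.02 − $151.68 = $69.34.
Break-even Q = $4,894,300 / $69.34 = 70,584.08 → 70,585 drums.

70,585 drums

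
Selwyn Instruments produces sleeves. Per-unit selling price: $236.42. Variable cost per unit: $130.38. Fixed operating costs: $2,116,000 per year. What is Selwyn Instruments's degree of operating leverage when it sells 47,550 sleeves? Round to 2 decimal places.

Contribution at this volume is 47,550 × $106.04 = $5,042,202.00.
Operating income = contribution − fixed costs = $5,042,202.00 − $2,116,000 = $2,926,202.00.
Degree of operating leverage = $5,042,202.00 / $2,926,202.00 = 1.7231.

1.72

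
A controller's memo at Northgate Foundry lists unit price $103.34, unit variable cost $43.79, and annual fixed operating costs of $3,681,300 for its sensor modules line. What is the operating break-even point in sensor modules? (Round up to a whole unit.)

61,819 sensor modules

Each unit contributes $103.34 − $43.79 = $59.55.
Break-even Q = $3,681,300 / $59.55 = 61,818.64 → 61,819 sensor modules.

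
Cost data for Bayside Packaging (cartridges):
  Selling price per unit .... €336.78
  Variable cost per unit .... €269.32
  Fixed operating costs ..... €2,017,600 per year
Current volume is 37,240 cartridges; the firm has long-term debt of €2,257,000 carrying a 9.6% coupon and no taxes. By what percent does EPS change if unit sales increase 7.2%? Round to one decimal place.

+65.1%

Total contribution margin = 37,240 × €67.46 = €2,512,210.40.
Subtracting fixed costs: EBIT = €2,512,210.40 − €2,017,600 = €494,610.40.
Interest = €216,672.00, so EBIT − I = €277,938.40.
DCL = total CM / (EBIT − I) = €2,512,210.40 / €277,938.40 = 9.0387.
%ΔEPS = DCL × %ΔSales = 9.0387 × +7.2% = +65.1%.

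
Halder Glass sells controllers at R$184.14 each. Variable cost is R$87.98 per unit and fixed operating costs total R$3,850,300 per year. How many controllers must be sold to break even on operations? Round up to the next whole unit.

40,041 controllers

Unit CM = price − variable cost = R$184.14 − R$87.98 = R$96.16.
Units to break even: R$3,850,300 ÷ R$96.16 = 40,040.56, rounded up to 40,041.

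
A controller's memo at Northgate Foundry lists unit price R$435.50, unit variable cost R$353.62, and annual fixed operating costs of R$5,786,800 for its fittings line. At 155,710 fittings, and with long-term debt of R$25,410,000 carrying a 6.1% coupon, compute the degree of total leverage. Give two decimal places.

Contribution at this volume is 155,710 × R$81.88 = R$12,749,534.80.
Operating income = contribution − fixed costs = R$12,749,534.80 − R$5,786,800 = R$6,962,734.80. Interest = R$1,550,010.00.
DOL = R$12,749,534.80 ÷ R$6,962,734.80 = 1.8311; DFL = R$6,962,734.80 ÷ R$5,412,724.80 = 1.2864.
DCL = DOL × DFL = 1.8311 × 1.2864 = 2.3555.

2.36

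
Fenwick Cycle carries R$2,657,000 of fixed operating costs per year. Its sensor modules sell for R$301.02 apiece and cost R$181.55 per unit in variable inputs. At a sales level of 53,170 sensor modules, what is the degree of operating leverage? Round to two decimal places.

Total contribution margin = 53,170 × R$119.47 = R$6,352,219.90.
EBIT = R$6,352,219.90 − R$2,657,000 = R$3,695,219.90.
DOL = contribution ÷ EBIT = R$6,352,219.90 ÷ R$3,695,219.90 = 1.7190.

1.72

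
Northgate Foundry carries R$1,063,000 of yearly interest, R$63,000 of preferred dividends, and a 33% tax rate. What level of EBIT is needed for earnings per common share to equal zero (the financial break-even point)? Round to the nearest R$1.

R$1,157,030

Preferred dividends are paid after tax, so their pre-tax equivalent is R$63,000 ÷ (1 − 0.33) = R$94,029.85.
Financial break-even EBIT = interest + D_p ÷ (1 − t) = R$1,063,000 + R$94,029.85 = R$1,157,029.85.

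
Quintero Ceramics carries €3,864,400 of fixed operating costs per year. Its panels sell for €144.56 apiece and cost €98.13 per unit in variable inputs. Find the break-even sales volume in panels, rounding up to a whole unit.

83,231 panels

Contribution margin per unit = €144.56 − €98.13 = €46.43.
Units to break even: €3,864,400 ÷ €46.43 = 83,230.67, rounded up to 83,231.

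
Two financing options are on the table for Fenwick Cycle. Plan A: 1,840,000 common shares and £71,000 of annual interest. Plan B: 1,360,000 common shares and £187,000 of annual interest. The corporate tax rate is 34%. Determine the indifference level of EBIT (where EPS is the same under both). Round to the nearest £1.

£515,667

Set EPS_A = EPS_B: (EBIT − £71,000)(1 − 0.34) ÷ 1,840,000 = (EBIT − £187,000)(1 − 0.34) ÷ 1,360,000.
Cancelling (1 − t) and cross-multiplying: 1,360,000·(EBIT − 71,000) = 1,840,000·(EBIT − 187,000).
Solving, EBIT = (187,000·1,840,000 − 71,000·1,360,000) / (1,840,000 − 1,360,000) = 247,520,000,000 / 480,000 = 515,666.67.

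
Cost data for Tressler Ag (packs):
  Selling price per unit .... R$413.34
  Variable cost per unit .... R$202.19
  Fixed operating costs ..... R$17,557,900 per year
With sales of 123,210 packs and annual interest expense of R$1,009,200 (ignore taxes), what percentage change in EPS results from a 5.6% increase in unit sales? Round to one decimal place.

+19.6%

At 123,210 units, contribution = 123,210 × R$211.15 = R$26,015,791.50.
Operating income = contribution − fixed costs = R$26,015,791.50 − R$17,557,900 = R$8,457,891.50.
Interest = R$1,009,200.00, so EBIT − I = R$7,448,691.50.
DCL = total CM / (EBIT − I) = R$26,015,791.50 / R$7,448,691.50 = 3.4927.
%ΔEPS = DCL × %ΔSales = 3.4927 × +5.6% = +19.6%.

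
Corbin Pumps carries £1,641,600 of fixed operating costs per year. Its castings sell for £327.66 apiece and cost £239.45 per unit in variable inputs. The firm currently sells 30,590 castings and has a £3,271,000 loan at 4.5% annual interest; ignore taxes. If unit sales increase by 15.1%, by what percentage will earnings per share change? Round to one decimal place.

+44.8%

At 30,590 units, contribution = 30,590 × £88.21 = £2,698,343.90.
EBIT = £2,698,343.90 − £1,641,600 = £1,056,743.90.
Interest = £147,195.00, so EBIT − I = £909,548.90.
Degree of combined leverage = contribution ÷ (EBIT − I) = £2,698,343.90 ÷ £909,548.90 = 2.9667.
EPS therefore changes by 2.9667 × (+15.1%) = +44.8%.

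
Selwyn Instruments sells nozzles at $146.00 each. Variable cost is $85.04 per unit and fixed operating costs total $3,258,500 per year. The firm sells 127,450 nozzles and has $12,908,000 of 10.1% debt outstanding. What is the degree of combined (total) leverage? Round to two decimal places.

Total contribution margin = 127,450 × $60.96 = $7,769,352.00.
Operating income = contribution − fixed costs = $7,769,352.00 − $3,258,500 = $4,510,852.00. Interest = $1,303,708.00.
DOL = $7,769,352.00 ÷ $4,510,852.00 = 1.7224; DFL = $4,510,852.00 ÷ $3,207,144.00 = 1.4065.
Combined leverage = 1.7224 × 1.4065 = 2.4226.

2.42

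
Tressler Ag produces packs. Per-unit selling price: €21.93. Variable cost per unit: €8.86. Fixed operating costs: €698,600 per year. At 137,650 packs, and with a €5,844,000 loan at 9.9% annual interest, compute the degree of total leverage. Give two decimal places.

3.45

Total contribution margin = 137,650 × €13.07 = €1,799,085.50.
Subtracting fixed costs: EBIT = €1,799,085.50 − €698,600 = €1,100,485.50. Interest = €578,556.00.
DOL = €1,799,085.50 ÷ €1,100,485.50 = 1.6348; DFL = €1,100,485.50 ÷ €521,929.50 = 2.1085.
Combined leverage = 1.6348 × 2.1085 = 3.4470.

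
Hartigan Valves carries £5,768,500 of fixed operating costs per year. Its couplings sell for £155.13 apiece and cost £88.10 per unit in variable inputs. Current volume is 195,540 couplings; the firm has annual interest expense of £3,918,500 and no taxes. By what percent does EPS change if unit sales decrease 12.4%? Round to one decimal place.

At 195,540 units, contribution = 195,540 × £67.03 = £13,107,046.20.
Subtracting fixed costs: EBIT = £13,107,046.20 − £5,768,500 = £7,338,546.20.
After interest of £3,918,500.00, pre-tax earnings = £3,420,046.20.
DCL = total CM / (EBIT − I) = £13,107,046.20 / £3,420,046.20 = 3.8324.
EPS therefore changes by 3.8324 × (-12.4%) = -47.5%.

-47.5%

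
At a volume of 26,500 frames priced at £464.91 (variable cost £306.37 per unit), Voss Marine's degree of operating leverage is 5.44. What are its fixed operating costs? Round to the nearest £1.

£3,429,010

Contribution at this volume is 26,500 × £158.54 = £4,201,310.00.
DOL = contribution / EBIT, so EBIT = £4,201,310.00 / 5.44 = £772,299.63.
Fixed costs = CM − EBIT = £4,201,310.00 − £772,299.63 = £3,429,010.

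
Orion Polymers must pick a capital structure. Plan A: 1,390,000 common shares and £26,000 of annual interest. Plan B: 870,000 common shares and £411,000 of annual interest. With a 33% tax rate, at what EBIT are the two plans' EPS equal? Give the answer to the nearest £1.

At indifference, (EBIT − 26,000)(1 − t)/1,390,000 = (EBIT − 411,000)(1 − t)/870,000.
The (1 − t) factor cancels: (EBIT − 26,000) × 870,000 = (EBIT − 411,000) × 1,390,000.
EBIT × (1,390,000 − 870,000) = 411,000 × 1,390,000 − 26,000 × 870,000 = 548,670,000,000, so EBIT = 548,670,000,000 ÷ 520,000 = 1,055,134.62.

£1,055,135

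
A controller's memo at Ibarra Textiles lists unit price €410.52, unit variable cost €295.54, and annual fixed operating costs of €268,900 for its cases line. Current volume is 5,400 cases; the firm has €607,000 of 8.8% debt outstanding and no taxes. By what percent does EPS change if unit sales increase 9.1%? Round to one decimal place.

At 5,400 units, contribution = 5,400 × €114.98 = €620,892.00.
Operating income = contribution − fixed costs = €620,892.00 − €268,900 = €351,992.00.
Interest = €53,416.00, so EBIT − I = €298,576.00.
Degree of combined leverage = contribution ÷ (EBIT − I) = €620,892.00 ÷ €298,576.00 = 2.0795.
%ΔEPS = DCL × %ΔSales = 2.0795 × +9.1% = +18.9%.

+18.9%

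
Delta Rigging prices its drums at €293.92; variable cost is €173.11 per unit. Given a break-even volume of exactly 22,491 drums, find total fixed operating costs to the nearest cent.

Each unit contributes €293.92 − €173.11 = €120.81.
Fixed costs = break-even units × CM = 22,491 × €120.81 = €2,717,137.71.

€2,717,137.71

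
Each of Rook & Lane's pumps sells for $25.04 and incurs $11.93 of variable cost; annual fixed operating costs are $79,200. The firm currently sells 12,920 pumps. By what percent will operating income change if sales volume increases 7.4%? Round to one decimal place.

+13.9%

At 12,920 units, contribution = 12,920 × $13.11 = $169,381.20.
Operating income = contribution − fixed costs = $169,381.20 − $79,200 = $90,181.20.
So DOL = total CM / EBIT = $169,381.20 / $90,181.20 = 1.8782.
Operating income changes by 1.8782 × +7.4% = +13.9%.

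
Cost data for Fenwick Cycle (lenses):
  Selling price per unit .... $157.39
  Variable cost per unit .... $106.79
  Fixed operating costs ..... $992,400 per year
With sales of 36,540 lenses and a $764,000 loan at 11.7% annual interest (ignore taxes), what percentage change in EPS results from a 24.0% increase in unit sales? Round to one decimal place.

At 36,540 units, contribution = 36,540 × $50.60 = $1,848,924.00.
Operating income = contribution − fixed costs = $1,848,924.00 − $992,400 = $856,524.00.
After interest of $89,388.00, pre-tax earnings = $767,136.00.
DCL = total CM / (EBIT − I) = $1,848,924.00 / $767,136.00 = 2.4102.
%ΔEPS = DCL × %ΔSales = 2.4102 × +24.0% = +57.8%.

+57.8%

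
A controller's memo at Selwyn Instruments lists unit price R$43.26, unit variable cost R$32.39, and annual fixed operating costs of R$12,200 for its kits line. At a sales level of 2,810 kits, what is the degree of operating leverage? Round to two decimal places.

1.67

At 2,810 units, contribution = 2,810 × R$10.87 = R$30,544.70.
Operating income = contribution − fixed costs = R$30,544.70 − R$12,200 = R$18,344.70.
So DOL = total CM / EBIT = R$30,544.70 / R$18,344.70 = 1.6650.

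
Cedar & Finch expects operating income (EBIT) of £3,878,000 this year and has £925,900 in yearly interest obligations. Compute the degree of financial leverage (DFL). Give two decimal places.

Interest = £925,900.00.
DFL = EBIT ÷ (EBIT − I) = £3,878,000 ÷ (£3,878,000 − £925,900.00) = £3,878,000 ÷ £2,952,100.00 = 1.3136.

1.31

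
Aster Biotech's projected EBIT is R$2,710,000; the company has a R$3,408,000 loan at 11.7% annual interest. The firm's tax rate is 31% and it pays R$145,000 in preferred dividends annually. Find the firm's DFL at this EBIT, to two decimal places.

Interest = R$398,736.00.
Preferred dividends grossed up pre-tax: R$145,000 / (1 − 0.31) = R$210,144.93.
DFL = EBIT ÷ [EBIT − I − D_p/(1−t)] = R$2,710,000 ÷ [R$2,710,000 − R$398,736.00 − R$210,144.93] = R$2,710,000 ÷ R$2,101,119.07 = 1.2898.

1.29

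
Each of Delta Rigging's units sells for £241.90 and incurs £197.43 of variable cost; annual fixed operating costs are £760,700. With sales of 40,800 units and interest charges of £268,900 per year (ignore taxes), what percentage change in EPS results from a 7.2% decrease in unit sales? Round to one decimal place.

Total contribution margin = 40,800 × £44.47 = £1,814,376.00.
Subtracting fixed costs: EBIT = £1,814,376.00 − £760,700 = £1,053,676.00.
After interest of £268,900.00, pre-tax earnings = £784,776.00.
Degree of combined leverage = contribution ÷ (EBIT − I) = £1,814,376.00 ÷ £784,776.00 = 2.3120.
%ΔEPS = DCL × %ΔSales = 2.3120 × -7.2% = -16.6%.

-16.6%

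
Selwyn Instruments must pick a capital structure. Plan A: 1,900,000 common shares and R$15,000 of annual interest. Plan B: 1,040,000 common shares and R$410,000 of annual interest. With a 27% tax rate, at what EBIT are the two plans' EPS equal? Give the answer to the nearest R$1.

R$887,674

Set EPS_A = EPS_B: (EBIT − R$15,000)(1 − 0.27) ÷ 1,900,000 = (EBIT − R$410,000)(1 − 0.27) ÷ 1,040,000.
The (1 − t) factor cancels: (EBIT − 15,000) × 1,040,000 = (EBIT − 410,000) × 1,900,000.
EBIT × (1,900,000 − 1,040,000) = 410,000 × 1,900,000 − 15,000 × 1,040,000 = 763,400,000,000, so EBIT = 763,400,000,000 ÷ 860,000 = 887,674.42.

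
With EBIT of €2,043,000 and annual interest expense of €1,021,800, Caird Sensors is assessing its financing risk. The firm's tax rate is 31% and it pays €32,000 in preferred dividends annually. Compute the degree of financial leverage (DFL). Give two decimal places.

2.10

Annual interest charges come to €1,021,800.00.
Pre-tax preferred-dividend burden = €32,000 ÷ (1 − 0.31) = €46,376.81.
DFL = EBIT ÷ [EBIT − I − D_p/(1−t)] = €2,043,000 ÷ [€2,043,000 − €1,021,800.00 − €46,376.81] = €2,043,000 ÷ €974,823.19 = 2.0958.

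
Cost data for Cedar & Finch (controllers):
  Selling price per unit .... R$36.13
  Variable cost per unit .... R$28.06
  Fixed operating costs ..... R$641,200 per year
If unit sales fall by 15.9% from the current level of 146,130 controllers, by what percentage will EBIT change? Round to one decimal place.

Total contribution margin = 146,130 × R$8.07 = R$1,179,269.10.
Subtracting fixed costs: EBIT = R$1,179,269.10 − R$641,200 = R$538,069.10.
Degree of operating leverage = R$1,179,269.10 / R$538,069.10 = 2.1917.
Operating income changes by 2.1917 × -15.9% = -34.8%.

-34.8%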